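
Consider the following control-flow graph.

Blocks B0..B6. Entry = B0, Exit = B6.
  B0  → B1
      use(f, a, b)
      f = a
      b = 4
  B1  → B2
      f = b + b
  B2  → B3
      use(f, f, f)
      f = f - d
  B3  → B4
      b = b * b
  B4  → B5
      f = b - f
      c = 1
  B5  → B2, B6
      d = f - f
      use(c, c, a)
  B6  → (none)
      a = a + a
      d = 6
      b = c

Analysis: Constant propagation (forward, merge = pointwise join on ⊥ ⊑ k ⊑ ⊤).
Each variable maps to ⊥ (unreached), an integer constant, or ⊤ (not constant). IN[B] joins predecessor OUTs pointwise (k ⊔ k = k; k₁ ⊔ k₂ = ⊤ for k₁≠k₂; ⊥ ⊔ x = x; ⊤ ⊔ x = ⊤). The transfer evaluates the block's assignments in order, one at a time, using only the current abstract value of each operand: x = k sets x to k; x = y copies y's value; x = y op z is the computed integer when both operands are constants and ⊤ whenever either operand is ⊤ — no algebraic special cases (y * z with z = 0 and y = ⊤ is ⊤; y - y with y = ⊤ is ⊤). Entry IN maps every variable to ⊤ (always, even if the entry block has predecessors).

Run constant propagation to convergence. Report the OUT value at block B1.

Answer: {a: ⊤, b: 4, c: ⊤, d: ⊤, e: ⊤, f: 8}

Trace:
Fixpoint table:
  B0:   IN=(all ⊤)   OUT={b:4; rest ⊤}
  B1:   IN={b:4; rest ⊤}   OUT={b:4, f:8; rest ⊤}
  B2:   IN=(all ⊤)   OUT=(all ⊤)
  B3:   IN=(all ⊤)   OUT=(all ⊤)
  B4:   IN=(all ⊤)   OUT={c:1; rest ⊤}
  B5:   IN={c:1; rest ⊤}   OUT={c:1; rest ⊤}
  B6:   IN={c:1; rest ⊤}   OUT={b:1, c:1, d:6; rest ⊤}

Merge at B1: IN[B1] = OUT[B0] = {a: ⊤, b: 4, c: ⊤, d: ⊤, e: ⊤, f: ⊤}
Applying B1's transfer function to that IN value gives OUT[B1] (row B1 above).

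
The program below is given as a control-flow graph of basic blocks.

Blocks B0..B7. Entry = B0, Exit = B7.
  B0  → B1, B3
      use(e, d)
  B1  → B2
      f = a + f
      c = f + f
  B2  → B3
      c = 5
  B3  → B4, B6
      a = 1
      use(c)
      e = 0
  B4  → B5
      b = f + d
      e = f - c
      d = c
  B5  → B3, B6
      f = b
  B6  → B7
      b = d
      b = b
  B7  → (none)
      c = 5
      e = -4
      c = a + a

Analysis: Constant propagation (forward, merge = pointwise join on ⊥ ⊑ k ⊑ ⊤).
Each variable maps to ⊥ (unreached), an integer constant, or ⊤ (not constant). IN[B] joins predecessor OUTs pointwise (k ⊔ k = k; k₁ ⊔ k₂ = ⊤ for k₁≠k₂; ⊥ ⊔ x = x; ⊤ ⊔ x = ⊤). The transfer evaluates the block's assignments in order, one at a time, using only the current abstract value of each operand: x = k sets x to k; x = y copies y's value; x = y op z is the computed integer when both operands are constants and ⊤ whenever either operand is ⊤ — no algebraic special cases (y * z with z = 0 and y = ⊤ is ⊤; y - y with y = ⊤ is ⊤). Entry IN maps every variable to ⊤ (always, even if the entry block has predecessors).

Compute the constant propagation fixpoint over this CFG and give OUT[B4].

Answer: {a: 1, b: ⊤, c: ⊤, d: ⊤, e: ⊤, f: ⊤}

Derivation:
Converged values:
  B0: | IN=(all ⊤) | OUT=(all ⊤)
  B1: | IN=(all ⊤) | OUT=(all ⊤)
  B2: | IN=(all ⊤) | OUT={c:5; rest ⊤}
  B3: | IN=(all ⊤) | OUT={a:1, e:0; rest ⊤}
  B4: | IN={a:1, e:0; rest ⊤} | OUT={a:1; rest ⊤}
  B5: | IN={a:1; rest ⊤} | OUT={a:1; rest ⊤}
  B6: | IN={a:1; rest ⊤} | OUT={a:1; rest ⊤}
  B7: | IN={a:1; rest ⊤} | OUT={a:1, c:2, e:-4; rest ⊤}

Merge at B4: IN[B4] = OUT[B3] = {a: 1, b: ⊤, c: ⊤, d: ⊤, e: 0, f: ⊤}
Applying B4's transfer function to that IN value gives OUT[B4] (row B4 above).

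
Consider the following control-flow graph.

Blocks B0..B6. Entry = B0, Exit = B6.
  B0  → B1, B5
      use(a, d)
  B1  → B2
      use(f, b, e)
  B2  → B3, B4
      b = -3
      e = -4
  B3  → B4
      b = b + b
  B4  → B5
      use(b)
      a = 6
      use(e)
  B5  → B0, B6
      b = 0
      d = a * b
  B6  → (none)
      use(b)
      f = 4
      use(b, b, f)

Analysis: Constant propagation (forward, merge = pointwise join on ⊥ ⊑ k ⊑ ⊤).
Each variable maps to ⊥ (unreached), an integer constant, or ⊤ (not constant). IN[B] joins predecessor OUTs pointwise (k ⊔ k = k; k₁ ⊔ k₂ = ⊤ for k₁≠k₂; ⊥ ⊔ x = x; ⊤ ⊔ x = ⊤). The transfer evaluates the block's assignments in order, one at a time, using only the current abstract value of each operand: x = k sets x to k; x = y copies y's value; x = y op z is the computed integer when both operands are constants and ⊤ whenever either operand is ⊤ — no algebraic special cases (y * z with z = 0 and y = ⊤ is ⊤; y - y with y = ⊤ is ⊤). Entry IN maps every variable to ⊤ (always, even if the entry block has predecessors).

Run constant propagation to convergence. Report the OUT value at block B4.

Fixpoint table:
  B0: | IN=(all ⊤) | OUT=(all ⊤)
  B1: | IN=(all ⊤) | OUT=(all ⊤)
  B2: | IN=(all ⊤) | OUT={b:-3, e:-4; rest ⊤}
  B3: | IN={b:-3, e:-4; rest ⊤} | OUT={b:-6, e:-4; rest ⊤}
  B4: | IN={e:-4; rest ⊤} | OUT={a:6, e:-4; rest ⊤}
  B5: | IN=(all ⊤) | OUT={b:0; rest ⊤}
  B6: | IN={b:0; rest ⊤} | OUT={b:0, f:4; rest ⊤}

Merge at B4: IN[B4] = OUT[B2] ⊔ OUT[B3] = {a: ⊤, b: ⊤, c: ⊤, d: ⊤, e: -4, f: ⊤}
Applying B4's transfer function to that IN value gives OUT[B4] (row B4 above).

Answer: {a: 6, b: ⊤, c: ⊤, d: ⊤, e: -4, f: ⊤}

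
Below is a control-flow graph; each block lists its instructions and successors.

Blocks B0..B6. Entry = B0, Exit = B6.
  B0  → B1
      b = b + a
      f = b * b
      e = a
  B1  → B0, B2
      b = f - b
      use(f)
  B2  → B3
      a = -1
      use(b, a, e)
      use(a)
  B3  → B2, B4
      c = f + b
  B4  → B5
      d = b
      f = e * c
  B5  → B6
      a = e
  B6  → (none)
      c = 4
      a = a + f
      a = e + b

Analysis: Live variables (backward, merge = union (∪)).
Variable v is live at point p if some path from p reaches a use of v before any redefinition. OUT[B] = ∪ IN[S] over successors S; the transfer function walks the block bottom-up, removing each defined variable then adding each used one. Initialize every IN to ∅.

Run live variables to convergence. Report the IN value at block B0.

Answer: {a, b}

Trace:
Fixpoint table:
  B0:  IN={a, b}  OUT={a, b, e, f}
  B1:  IN={a, b, e, f}  OUT={a, b, e, f}
  B2:  IN={b, e, f}  OUT={b, e, f}
  B3:  IN={b, e, f}  OUT={b, c, e, f}
  B4:  IN={b, c, e}  OUT={b, e, f}
  B5:  IN={b, e, f}  OUT={a, b, e, f}
  B6:  IN={a, b, e, f}  OUT={}

Merge at B0: OUT[B0] = IN[B1] = {a, b, e, f}
Applying B0's transfer function to that OUT value gives IN[B0] (row B0 above).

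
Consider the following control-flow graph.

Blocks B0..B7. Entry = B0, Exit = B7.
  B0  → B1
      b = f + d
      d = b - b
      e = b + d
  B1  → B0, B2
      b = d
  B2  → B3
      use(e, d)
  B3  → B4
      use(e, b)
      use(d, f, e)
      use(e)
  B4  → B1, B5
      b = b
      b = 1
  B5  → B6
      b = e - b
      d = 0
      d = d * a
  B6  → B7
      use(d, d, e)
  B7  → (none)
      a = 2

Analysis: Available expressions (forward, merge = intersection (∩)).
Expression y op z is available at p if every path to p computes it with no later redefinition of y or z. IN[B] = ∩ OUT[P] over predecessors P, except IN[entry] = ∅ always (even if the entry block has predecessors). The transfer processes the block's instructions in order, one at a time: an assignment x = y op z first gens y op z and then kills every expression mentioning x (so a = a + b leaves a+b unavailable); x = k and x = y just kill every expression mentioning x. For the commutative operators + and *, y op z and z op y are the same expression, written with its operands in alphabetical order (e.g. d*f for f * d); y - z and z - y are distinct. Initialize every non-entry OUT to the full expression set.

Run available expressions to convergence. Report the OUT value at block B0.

Answer: {b+d, b-b}

Working:
Per-block solution:
  B0: | IN={} | OUT={b+d, b-b}
  B1: | IN={} | OUT={}
  B2: | IN={} | OUT={}
  B3: | IN={} | OUT={}
  B4: | IN={} | OUT={}
  B5: | IN={} | OUT={}
  B6: | IN={} | OUT={}
  B7: | IN={} | OUT={}

Merge at B0 (entry node, so the boundary value {} is joined with the incoming edge(s)): IN[B0] = {} ∩ OUT[B1] = {}
Applying B0's transfer function to that IN value gives OUT[B0] (row B0 above).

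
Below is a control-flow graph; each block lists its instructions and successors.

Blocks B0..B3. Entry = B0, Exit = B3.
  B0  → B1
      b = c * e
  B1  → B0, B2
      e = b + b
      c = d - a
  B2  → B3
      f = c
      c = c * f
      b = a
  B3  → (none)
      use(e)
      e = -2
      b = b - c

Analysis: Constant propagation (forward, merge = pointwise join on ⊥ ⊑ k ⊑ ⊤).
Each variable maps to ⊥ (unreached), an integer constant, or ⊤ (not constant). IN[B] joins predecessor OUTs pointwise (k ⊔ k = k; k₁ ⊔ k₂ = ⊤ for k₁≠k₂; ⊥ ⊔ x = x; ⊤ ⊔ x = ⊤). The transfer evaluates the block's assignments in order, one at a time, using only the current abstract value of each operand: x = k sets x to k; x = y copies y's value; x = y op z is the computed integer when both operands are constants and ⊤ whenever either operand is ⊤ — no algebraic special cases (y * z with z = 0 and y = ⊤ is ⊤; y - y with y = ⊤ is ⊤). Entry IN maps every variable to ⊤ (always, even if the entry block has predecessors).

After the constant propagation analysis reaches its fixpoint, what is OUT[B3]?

Per-block solution:
  B0:   IN=(all ⊤)   OUT=(all ⊤)
  B1:   IN=(all ⊤)   OUT=(all ⊤)
  B2:   IN=(all ⊤)   OUT=(all ⊤)
  B3:   IN=(all ⊤)   OUT={e:-2; rest ⊤}

Merge at B3: IN[B3] = OUT[B2] = {a: ⊤, b: ⊤, c: ⊤, d: ⊤, e: ⊤, f: ⊤}
Applying B3's transfer function to that IN value gives OUT[B3] (row B3 above).

Answer: {a: ⊤, b: ⊤, c: ⊤, d: ⊤, e: -2, f: ⊤}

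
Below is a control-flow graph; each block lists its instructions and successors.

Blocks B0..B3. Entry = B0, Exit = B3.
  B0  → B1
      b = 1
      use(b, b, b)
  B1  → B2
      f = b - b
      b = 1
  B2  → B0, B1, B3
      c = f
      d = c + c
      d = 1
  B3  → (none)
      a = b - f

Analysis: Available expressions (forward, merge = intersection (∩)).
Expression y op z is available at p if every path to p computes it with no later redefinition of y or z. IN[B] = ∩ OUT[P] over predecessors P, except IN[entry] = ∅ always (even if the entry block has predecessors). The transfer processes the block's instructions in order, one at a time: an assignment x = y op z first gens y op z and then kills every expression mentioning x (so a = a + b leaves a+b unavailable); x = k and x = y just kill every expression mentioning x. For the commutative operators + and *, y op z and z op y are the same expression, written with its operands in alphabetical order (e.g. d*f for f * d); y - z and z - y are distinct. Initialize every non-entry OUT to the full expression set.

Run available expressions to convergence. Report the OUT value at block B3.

Converged values:
  B0: | IN={} | OUT={}
  B1: | IN={} | OUT={}
  B2: | IN={} | OUT={c+c}
  B3: | IN={c+c} | OUT={b-f, c+c}

Merge at B3: IN[B3] = OUT[B2] = {c+c}
Applying B3's transfer function to that IN value gives OUT[B3] (row B3 above).

Answer: {b-f, c+c}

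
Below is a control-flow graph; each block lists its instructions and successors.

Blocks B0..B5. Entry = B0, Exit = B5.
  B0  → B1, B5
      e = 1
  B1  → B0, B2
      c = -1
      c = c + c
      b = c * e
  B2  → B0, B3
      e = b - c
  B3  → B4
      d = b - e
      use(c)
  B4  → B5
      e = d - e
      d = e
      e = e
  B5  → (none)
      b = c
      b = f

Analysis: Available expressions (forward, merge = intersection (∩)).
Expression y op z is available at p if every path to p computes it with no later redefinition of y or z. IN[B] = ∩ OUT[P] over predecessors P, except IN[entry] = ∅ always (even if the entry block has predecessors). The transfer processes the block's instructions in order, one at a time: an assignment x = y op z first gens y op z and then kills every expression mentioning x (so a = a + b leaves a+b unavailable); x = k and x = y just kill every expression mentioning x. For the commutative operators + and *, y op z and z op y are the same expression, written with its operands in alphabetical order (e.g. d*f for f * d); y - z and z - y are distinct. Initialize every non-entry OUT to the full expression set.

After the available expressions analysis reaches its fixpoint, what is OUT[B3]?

Answer: {b-c, b-e}

Derivation:
Fixpoint table:
  B0:   IN={}   OUT={}
  B1:   IN={}   OUT={c*e}
  B2:   IN={c*e}   OUT={b-c}
  B3:   IN={b-c}   OUT={b-c, b-e}
  B4:   IN={b-c, b-e}   OUT={b-c}
  B5:   IN={}   OUT={}

Merge at B3: IN[B3] = OUT[B2] = {b-c}
Applying B3's transfer function to that IN value gives OUT[B3] (row B3 above).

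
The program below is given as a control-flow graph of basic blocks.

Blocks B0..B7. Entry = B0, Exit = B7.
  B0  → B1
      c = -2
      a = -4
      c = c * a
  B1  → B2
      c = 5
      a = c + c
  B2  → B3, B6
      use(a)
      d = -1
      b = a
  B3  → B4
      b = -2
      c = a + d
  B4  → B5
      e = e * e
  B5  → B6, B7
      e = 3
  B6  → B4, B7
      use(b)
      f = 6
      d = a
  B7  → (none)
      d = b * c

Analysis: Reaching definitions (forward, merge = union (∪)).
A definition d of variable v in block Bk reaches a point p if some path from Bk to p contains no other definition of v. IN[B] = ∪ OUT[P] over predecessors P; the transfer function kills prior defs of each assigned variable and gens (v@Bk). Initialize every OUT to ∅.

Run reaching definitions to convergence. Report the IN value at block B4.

Answer: {a@B1, b@B2, b@B3, c@B1, c@B3, d@B2, d@B6, e@B5, f@B6}

Working:
Converged values:
  B0:  IN={}  OUT={a@B0, c@B0}
  B1:  IN={a@B0, c@B0}  OUT={a@B1, c@B1}
  B2:  IN={a@B1, c@B1}  OUT={a@B1, b@B2, c@B1, d@B2}
  B3:  IN={a@B1, b@B2, c@B1, d@B2}  OUT={a@B1, b@B3, c@B3, d@B2}
  B4:  IN={a@B1, b@B2, b@B3, c@B1, c@B3, d@B2, d@B6, e@B5, f@B6}  OUT={a@B1, b@B2, b@B3, c@B1, c@B3, d@B2, d@B6, e@B4, f@B6}
  B5:  IN={a@B1, b@B2, b@B3, c@B1, c@B3, d@B2, d@B6, e@B4, f@B6}  OUT={a@B1, b@B2, b@B3, c@B1, c@B3, d@B2, d@B6, e@B5, f@B6}
  B6:  IN={a@B1, b@B2, b@B3, c@B1, c@B3, d@B2, d@B6, e@B5, f@B6}  OUT={a@B1, b@B2, b@B3, c@B1, c@B3, d@B6, e@B5, f@B6}
  B7:  IN={a@B1, b@B2, b@B3, c@B1, c@B3, d@B2, d@B6, e@B5, f@B6}  OUT={a@B1, b@B2, b@B3, c@B1, c@B3, d@B7, e@B5, f@B6}

Merge at B4: IN[B4] = OUT[B3] ⊔ OUT[B6] = {a@B1, b@B2, b@B3, c@B1, c@B3, d@B2, d@B6, e@B5, f@B6}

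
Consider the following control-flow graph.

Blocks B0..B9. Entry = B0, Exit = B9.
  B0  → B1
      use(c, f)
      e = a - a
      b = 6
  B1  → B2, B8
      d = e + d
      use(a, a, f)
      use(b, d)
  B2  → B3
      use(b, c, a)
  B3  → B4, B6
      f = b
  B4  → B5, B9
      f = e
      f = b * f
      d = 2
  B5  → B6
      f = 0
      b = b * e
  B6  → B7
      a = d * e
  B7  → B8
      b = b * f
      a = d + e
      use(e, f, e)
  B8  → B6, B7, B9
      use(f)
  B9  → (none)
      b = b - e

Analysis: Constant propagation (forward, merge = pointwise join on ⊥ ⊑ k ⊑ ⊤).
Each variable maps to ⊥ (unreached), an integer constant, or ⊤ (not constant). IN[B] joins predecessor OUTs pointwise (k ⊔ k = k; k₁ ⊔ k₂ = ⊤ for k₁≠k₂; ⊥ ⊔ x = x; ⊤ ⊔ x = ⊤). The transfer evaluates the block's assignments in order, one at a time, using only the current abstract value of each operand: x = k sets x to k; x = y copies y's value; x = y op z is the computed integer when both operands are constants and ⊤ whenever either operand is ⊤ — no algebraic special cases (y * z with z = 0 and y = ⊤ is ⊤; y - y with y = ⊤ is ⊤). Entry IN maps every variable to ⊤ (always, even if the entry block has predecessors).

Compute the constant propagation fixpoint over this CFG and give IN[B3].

Answer: {a: ⊤, b: 6, c: ⊤, d: ⊤, e: ⊤, f: ⊤}

Working:
Fixpoint table:
  B0: | IN=(all ⊤) | OUT={b:6; rest ⊤}
  B1: | IN={b:6; rest ⊤} | OUT={b:6; rest ⊤}
  B2: | IN={b:6; rest ⊤} | OUT={b:6; rest ⊤}
  B3: | IN={b:6; rest ⊤} | OUT={b:6, f:6; rest ⊤}
  B4: | IN={b:6, f:6; rest ⊤} | OUT={b:6, d:2; rest ⊤}
  B5: | IN={b:6, d:2; rest ⊤} | OUT={d:2, f:0; rest ⊤}
  B6: | IN=(all ⊤) | OUT=(all ⊤)
  B7: | IN=(all ⊤) | OUT=(all ⊤)
  B8: | IN=(all ⊤) | OUT=(all ⊤)
  B9: | IN=(all ⊤) | OUT=(all ⊤)

Merge at B3: IN[B3] = OUT[B2] = {a: ⊤, b: 6, c: ⊤, d: ⊤, e: ⊤, f: ⊤}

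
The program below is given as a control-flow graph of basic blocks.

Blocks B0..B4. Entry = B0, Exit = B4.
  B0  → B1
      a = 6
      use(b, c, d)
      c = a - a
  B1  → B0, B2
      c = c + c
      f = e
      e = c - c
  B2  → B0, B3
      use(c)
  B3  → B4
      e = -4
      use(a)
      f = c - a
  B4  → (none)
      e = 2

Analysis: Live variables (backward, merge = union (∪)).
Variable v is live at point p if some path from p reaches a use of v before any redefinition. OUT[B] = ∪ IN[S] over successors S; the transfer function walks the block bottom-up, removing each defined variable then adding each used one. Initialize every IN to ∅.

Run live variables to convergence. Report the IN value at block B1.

Converged values:
  B0: | IN={b, c, d, e} | OUT={a, b, c, d, e}
  B1: | IN={a, b, c, d, e} | OUT={a, b, c, d, e}
  B2: | IN={a, b, c, d, e} | OUT={a, b, c, d, e}
  B3: | IN={a, c} | OUT={}
  B4: | IN={} | OUT={}

Merge at B1: OUT[B1] = IN[B0] ⊔ IN[B2] = {a, b, c, d, e}
Applying B1's transfer function to that OUT value gives IN[B1] (row B1 above).

Answer: {a, b, c, d, e}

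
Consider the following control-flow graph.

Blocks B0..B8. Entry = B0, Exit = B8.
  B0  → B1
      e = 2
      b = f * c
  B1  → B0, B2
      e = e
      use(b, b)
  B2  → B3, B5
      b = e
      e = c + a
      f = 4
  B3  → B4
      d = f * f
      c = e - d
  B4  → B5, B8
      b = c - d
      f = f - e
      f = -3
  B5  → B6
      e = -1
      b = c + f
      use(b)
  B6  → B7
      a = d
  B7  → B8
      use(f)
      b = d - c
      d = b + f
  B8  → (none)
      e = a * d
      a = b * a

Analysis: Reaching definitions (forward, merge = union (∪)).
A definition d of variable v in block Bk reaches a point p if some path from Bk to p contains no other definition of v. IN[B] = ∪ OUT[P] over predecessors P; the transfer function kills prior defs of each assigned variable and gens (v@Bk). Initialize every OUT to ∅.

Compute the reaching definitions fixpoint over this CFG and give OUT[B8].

Converged values:
  B0:   IN={b@B0, e@B1}   OUT={b@B0, e@B0}
  B1:   IN={b@B0, e@B0}   OUT={b@B0, e@B1}
  B2:   IN={b@B0, e@B1}   OUT={b@B2, e@B2, f@B2}
  B3:   IN={b@B2, e@B2, f@B2}   OUT={b@B2, c@B3, d@B3, e@B2, f@B2}
  B4:   IN={b@B2, c@B3, d@B3, e@B2, f@B2}   OUT={b@B4, c@B3, d@B3, e@B2, f@B4}
  B5:   IN={b@B2, b@B4, c@B3, d@B3, e@B2, f@B2, f@B4}   OUT={b@B5, c@B3, d@B3, e@B5, f@B2, f@B4}
  B6:   IN={b@B5, c@B3, d@B3, e@B5, f@B2, f@B4}   OUT={a@B6, b@B5, c@B3, d@B3, e@B5, f@B2, f@B4}
  B7:   IN={a@B6, b@B5, c@B3, d@B3, e@B5, f@B2, f@B4}   OUT={a@B6, b@B7, c@B3, d@B7, e@B5, f@B2, f@B4}
  B8:   IN={a@B6, b@B4, b@B7, c@B3, d@B3, d@B7, e@B2, e@B5, f@B2, f@B4}   OUT={a@B8, b@B4, b@B7, c@B3, d@B3, d@B7, e@B8, f@B2, f@B4}

Merge at B8: IN[B8] = OUT[B4] ⊔ OUT[B7] = {a@B6, b@B4, b@B7, c@B3, d@B3, d@B7, e@B2, e@B5, f@B2, f@B4}
Applying B8's transfer function to that IN value gives OUT[B8] (row B8 above).

Answer: {a@B8, b@B4, b@B7, c@B3, d@B3, d@B7, e@B8, f@B2, f@B4}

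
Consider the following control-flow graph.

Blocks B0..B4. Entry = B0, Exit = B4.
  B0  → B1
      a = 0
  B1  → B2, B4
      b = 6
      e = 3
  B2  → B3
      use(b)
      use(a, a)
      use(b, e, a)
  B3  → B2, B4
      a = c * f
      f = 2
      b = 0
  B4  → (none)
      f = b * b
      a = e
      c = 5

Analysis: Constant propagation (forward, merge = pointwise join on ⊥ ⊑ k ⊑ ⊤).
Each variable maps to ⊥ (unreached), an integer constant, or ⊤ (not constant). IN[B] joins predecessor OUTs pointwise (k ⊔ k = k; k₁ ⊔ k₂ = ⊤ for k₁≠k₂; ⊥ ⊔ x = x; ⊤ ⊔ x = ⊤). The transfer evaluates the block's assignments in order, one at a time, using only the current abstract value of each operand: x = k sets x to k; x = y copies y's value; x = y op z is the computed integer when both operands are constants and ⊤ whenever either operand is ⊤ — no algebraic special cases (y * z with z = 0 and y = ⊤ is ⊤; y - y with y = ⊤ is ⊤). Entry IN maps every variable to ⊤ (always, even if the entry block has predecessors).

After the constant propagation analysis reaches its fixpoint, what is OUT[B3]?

Fixpoint table:
  B0:  IN=(all ⊤)  OUT={a:0; rest ⊤}
  B1:  IN={a:0; rest ⊤}  OUT={a:0, b:6, e:3; rest ⊤}
  B2:  IN={e:3; rest ⊤}  OUT={e:3; rest ⊤}
  B3:  IN={e:3; rest ⊤}  OUT={b:0, e:3, f:2; rest ⊤}
  B4:  IN={e:3; rest ⊤}  OUT={a:3, c:5, e:3; rest ⊤}

Merge at B3: IN[B3] = OUT[B2] = {a: ⊤, b: ⊤, c: ⊤, d: ⊤, e: 3, f: ⊤}
Applying B3's transfer function to that IN value gives OUT[B3] (row B3 above).

Answer: {a: ⊤, b: 0, c: ⊤, d: ⊤, e: 3, f: 2}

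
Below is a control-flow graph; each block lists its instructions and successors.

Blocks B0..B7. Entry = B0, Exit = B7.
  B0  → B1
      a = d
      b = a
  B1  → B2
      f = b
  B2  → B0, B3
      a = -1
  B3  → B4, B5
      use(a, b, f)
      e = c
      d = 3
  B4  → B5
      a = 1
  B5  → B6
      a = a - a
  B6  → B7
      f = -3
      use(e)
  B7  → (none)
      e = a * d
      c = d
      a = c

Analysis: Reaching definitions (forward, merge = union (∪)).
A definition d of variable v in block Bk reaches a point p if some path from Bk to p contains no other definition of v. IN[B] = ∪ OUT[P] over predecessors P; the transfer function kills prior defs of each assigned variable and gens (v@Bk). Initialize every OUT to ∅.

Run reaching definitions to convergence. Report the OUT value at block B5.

Per-block solution:
  B0:   IN={a@B2, b@B0, f@B1}   OUT={a@B0, b@B0, f@B1}
  B1:   IN={a@B0, b@B0, f@B1}   OUT={a@B0, b@B0, f@B1}
  B2:   IN={a@B0, b@B0, f@B1}   OUT={a@B2, b@B0, f@B1}
  B3:   IN={a@B2, b@B0, f@B1}   OUT={a@B2, b@B0, d@B3, e@B3, f@B1}
  B4:   IN={a@B2, b@B0, d@B3, e@B3, f@B1}   OUT={a@B4, b@B0, d@B3, e@B3, f@B1}
  B5:   IN={a@B2, a@B4, b@B0, d@B3, e@B3, f@B1}   OUT={a@B5, b@B0, d@B3, e@B3, f@B1}
  B6:   IN={a@B5, b@B0, d@B3, e@B3, f@B1}   OUT={a@B5, b@B0, d@B3, e@B3, f@B6}
  B7:   IN={a@B5, b@B0, d@B3, e@B3, f@B6}   OUT={a@B7, b@B0, c@B7, d@B3, e@B7, f@B6}

Merge at B5: IN[B5] = OUT[B3] ⊔ OUT[B4] = {a@B2, a@B4, b@B0, d@B3, e@B3, f@B1}
Applying B5's transfer function to that IN value gives OUT[B5] (row B5 above).

Answer: {a@B5, b@B0, d@B3, e@B3, f@B1}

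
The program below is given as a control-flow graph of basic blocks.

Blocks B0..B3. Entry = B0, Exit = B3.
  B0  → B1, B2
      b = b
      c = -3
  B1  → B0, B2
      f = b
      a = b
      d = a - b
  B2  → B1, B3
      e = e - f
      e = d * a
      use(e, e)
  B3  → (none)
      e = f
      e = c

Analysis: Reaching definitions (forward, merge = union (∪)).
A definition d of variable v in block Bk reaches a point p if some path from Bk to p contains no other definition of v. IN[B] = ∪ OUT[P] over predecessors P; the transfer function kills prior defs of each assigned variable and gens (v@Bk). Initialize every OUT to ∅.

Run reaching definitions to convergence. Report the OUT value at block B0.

Converged values:
  B0:  IN={a@B1, b@B0, c@B0, d@B1, e@B2, f@B1}  OUT={a@B1, b@B0, c@B0, d@B1, e@B2, f@B1}
  B1:  IN={a@B1, b@B0, c@B0, d@B1, e@B2, f@B1}  OUT={a@B1, b@B0, c@B0, d@B1, e@B2, f@B1}
  B2:  IN={a@B1, b@B0, c@B0, d@B1, e@B2, f@B1}  OUT={a@B1, b@B0, c@B0, d@B1, e@B2, f@B1}
  B3:  IN={a@B1, b@B0, c@B0, d@B1, e@B2, f@B1}  OUT={a@B1, b@B0, c@B0, d@B1, e@B3, f@B1}

Merge at B0 (entry node, so the boundary value {} is joined with the incoming edge(s)): IN[B0] = {} ⊔ OUT[B1] = {a@B1, b@B0, c@B0, d@B1, e@B2, f@B1}
Applying B0's transfer function to that IN value gives OUT[B0] (row B0 above).

Answer: {a@B1, b@B0, c@B0, d@B1, e@B2, f@B1}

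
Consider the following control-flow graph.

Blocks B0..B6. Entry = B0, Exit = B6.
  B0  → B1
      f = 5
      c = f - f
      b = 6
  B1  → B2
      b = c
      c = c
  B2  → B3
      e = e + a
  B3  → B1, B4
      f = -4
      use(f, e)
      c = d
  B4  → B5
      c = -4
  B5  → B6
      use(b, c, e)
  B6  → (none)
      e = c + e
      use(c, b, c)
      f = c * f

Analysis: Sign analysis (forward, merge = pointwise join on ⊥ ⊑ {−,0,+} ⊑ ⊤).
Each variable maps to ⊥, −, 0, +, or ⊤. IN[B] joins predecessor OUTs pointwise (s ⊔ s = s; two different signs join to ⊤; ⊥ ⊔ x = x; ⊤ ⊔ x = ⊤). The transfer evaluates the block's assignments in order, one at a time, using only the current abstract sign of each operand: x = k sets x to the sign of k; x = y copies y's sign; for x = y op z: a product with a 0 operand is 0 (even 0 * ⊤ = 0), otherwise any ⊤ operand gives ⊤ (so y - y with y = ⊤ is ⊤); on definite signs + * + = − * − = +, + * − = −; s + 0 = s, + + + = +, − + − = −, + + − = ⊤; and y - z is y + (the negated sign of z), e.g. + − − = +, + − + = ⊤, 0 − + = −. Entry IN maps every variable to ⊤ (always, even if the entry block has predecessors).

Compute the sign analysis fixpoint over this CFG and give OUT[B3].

Answer: {a: ⊤, b: ⊤, c: ⊤, d: ⊤, e: ⊤, f: -}

Working:
Fixpoint table:
  B0: | IN=(all ⊤) | OUT={b:+, f:+; rest ⊤}
  B1: | IN=(all ⊤) | OUT=(all ⊤)
  B2: | IN=(all ⊤) | OUT=(all ⊤)
  B3: | IN=(all ⊤) | OUT={f:-; rest ⊤}
  B4: | IN={f:-; rest ⊤} | OUT={c:-, f:-; rest ⊤}
  B5: | IN={c:-, f:-; rest ⊤} | OUT={c:-, f:-; rest ⊤}
  B6: | IN={c:-, f:-; rest ⊤} | OUT={c:-, f:+; rest ⊤}

Merge at B3: IN[B3] = OUT[B2] = {a: ⊤, b: ⊤, c: ⊤, d: ⊤, e: ⊤, f: ⊤}
Applying B3's transfer function to that IN value gives OUT[B3] (row B3 above).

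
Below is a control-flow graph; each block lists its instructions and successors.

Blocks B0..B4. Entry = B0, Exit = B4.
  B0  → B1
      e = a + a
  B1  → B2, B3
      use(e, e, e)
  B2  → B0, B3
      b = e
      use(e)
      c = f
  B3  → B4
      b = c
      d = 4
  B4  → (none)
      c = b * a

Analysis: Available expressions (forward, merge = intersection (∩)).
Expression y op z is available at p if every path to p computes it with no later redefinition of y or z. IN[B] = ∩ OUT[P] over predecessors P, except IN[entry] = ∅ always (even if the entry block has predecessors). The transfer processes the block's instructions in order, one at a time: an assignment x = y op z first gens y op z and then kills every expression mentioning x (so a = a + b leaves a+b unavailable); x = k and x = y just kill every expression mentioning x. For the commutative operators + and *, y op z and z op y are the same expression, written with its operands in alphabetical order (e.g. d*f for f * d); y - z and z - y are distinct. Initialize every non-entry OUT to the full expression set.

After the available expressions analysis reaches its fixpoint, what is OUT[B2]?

Per-block solution:
  B0: | IN={} | OUT={a+a}
  B1: | IN={a+a} | OUT={a+a}
  B2: | IN={a+a} | OUT={a+a}
  B3: | IN={a+a} | OUT={a+a}
  B4: | IN={a+a} | OUT={a*b, a+a}

Merge at B2: IN[B2] = OUT[B1] = {a+a}
Applying B2's transfer function to that IN value gives OUT[B2] (row B2 above).

Answer: {a+a}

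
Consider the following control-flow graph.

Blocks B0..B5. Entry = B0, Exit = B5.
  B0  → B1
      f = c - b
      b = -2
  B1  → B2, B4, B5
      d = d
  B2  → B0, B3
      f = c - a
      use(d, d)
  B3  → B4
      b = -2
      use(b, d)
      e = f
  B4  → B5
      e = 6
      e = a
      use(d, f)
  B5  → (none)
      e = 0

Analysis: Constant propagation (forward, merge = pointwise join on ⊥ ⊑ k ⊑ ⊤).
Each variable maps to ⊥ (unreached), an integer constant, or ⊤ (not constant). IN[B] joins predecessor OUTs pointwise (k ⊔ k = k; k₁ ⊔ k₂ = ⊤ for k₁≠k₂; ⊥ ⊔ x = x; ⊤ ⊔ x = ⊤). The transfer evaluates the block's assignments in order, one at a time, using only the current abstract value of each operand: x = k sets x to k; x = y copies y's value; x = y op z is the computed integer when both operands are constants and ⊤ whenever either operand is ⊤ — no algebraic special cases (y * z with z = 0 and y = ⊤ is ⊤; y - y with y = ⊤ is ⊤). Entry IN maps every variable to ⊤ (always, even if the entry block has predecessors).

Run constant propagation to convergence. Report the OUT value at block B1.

Answer: {a: ⊤, b: -2, c: ⊤, d: ⊤, e: ⊤, f: ⊤}

Working:
Converged values:
  B0:  IN=(all ⊤)  OUT={b:-2; rest ⊤}
  B1:  IN={b:-2; rest ⊤}  OUT={b:-2; rest ⊤}
  B2:  IN={b:-2; rest ⊤}  OUT={b:-2; rest ⊤}
  B3:  IN={b:-2; rest ⊤}  OUT={b:-2; rest ⊤}
  B4:  IN={b:-2; rest ⊤}  OUT={b:-2; rest ⊤}
  B5:  IN={b:-2; rest ⊤}  OUT={b:-2, e:0; rest ⊤}

Merge at B1: IN[B1] = OUT[B0] = {a: ⊤, b: -2, c: ⊤, d: ⊤, e: ⊤, f: ⊤}
Applying B1's transfer function to that IN value gives OUT[B1] (row B1 above).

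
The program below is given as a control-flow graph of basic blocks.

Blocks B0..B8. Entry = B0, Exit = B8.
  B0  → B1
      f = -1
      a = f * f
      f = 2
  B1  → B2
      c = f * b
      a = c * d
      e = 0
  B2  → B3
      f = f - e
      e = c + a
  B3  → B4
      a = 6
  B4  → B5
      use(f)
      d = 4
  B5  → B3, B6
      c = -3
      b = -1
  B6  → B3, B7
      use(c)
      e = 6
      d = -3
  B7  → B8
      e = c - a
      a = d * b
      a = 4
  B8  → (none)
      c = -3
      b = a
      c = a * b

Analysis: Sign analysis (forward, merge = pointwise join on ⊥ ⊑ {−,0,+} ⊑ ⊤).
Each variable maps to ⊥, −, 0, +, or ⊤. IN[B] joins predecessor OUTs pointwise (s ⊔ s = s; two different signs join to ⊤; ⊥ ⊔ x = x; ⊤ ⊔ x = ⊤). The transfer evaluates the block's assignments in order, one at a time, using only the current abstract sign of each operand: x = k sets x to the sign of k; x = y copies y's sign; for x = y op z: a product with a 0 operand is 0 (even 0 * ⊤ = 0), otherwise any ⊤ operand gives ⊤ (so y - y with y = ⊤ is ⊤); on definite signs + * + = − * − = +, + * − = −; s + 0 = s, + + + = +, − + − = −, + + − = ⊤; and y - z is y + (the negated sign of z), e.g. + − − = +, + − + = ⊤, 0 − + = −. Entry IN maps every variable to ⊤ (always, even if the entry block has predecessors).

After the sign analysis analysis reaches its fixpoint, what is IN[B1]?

Converged values:
  B0: | IN=(all ⊤) | OUT={a:+, f:+; rest ⊤}
  B1: | IN={a:+, f:+; rest ⊤} | OUT={e:0, f:+; rest ⊤}
  B2: | IN={e:0, f:+; rest ⊤} | OUT={f:+; rest ⊤}
  B3: | IN={f:+; rest ⊤} | OUT={a:+, f:+; rest ⊤}
  B4: | IN={a:+, f:+; rest ⊤} | OUT={a:+, d:+, f:+; rest ⊤}
  B5: | IN={a:+, d:+, f:+; rest ⊤} | OUT={a:+, b:-, c:-, d:+, f:+; rest ⊤}
  B6: | IN={a:+, b:-, c:-, d:+, f:+; rest ⊤} | OUT={a:+, b:-, c:-, d:-, e:+, f:+; rest ⊤}
  B7: | IN={a:+, b:-, c:-, d:-, e:+, f:+; rest ⊤} | OUT={a:+, b:-, c:-, d:-, e:-, f:+; rest ⊤}
  B8: | IN={a:+, b:-, c:-, d:-, e:-, f:+; rest ⊤} | OUT={a:+, b:+, c:+, d:-, e:-, f:+; rest ⊤}

Merge at B1: IN[B1] = OUT[B0] = {a: +, b: ⊤, c: ⊤, d: ⊤, e: ⊤, f: +}

Answer: {a: +, b: ⊤, c: ⊤, d: ⊤, e: ⊤, f: +}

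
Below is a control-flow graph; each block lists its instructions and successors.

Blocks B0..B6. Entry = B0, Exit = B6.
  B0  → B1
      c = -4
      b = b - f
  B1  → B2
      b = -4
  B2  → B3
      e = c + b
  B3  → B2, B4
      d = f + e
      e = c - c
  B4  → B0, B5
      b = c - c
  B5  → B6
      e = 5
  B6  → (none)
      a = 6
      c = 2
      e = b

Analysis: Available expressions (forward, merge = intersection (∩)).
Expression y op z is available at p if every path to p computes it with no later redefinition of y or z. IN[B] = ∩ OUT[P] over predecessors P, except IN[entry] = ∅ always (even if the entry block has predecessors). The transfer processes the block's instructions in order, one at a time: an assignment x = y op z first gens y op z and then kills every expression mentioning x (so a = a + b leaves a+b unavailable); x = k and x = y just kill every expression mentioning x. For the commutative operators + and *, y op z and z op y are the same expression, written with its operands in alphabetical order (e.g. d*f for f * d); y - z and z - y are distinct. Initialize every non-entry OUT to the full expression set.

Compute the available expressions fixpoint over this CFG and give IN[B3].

Per-block solution:
  B0:  IN={}  OUT={}
  B1:  IN={}  OUT={}
  B2:  IN={}  OUT={b+c}
  B3:  IN={b+c}  OUT={b+c, c-c}
  B4:  IN={b+c, c-c}  OUT={c-c}
  B5:  IN={c-c}  OUT={c-c}
  B6:  IN={c-c}  OUT={}

Merge at B3: IN[B3] = OUT[B2] = {b+c}

Answer: {b+c}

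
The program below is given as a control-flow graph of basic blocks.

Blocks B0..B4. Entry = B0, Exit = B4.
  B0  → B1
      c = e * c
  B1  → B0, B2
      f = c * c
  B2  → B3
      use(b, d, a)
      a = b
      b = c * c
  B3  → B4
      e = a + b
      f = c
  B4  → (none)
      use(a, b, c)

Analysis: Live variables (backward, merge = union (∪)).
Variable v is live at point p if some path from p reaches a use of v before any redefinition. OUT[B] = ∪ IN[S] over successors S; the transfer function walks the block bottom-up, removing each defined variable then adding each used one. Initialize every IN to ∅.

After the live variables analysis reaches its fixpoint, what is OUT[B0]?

Fixpoint table:
  B0: | IN={a, b, c, d, e} | OUT={a, b, c, d, e}
  B1: | IN={a, b, c, d, e} | OUT={a, b, c, d, e}
  B2: | IN={a, b, c, d} | OUT={a, b, c}
  B3: | IN={a, b, c} | OUT={a, b, c}
  B4: | IN={a, b, c} | OUT={}

Merge at B0: OUT[B0] = IN[B1] = {a, b, c, d, e}

Answer: {a, b, c, d, e}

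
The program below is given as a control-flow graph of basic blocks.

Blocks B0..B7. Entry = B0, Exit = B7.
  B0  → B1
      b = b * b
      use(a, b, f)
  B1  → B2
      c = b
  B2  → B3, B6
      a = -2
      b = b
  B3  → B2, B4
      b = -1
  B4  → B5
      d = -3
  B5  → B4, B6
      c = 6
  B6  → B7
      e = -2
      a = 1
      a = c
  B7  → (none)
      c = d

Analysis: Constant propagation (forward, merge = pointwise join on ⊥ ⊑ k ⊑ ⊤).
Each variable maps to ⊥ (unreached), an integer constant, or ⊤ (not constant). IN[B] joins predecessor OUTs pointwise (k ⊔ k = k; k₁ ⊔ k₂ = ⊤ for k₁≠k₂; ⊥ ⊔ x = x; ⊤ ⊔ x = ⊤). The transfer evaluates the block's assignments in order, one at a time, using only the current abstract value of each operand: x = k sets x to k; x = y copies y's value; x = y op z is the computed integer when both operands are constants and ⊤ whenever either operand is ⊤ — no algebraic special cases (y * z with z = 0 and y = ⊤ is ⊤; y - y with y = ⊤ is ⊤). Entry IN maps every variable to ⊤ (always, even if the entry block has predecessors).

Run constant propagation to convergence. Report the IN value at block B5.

Answer: {a: -2, b: -1, c: ⊤, d: -3, e: ⊤, f: ⊤}

Derivation:
Fixpoint table:
  B0:  IN=(all ⊤)  OUT=(all ⊤)
  B1:  IN=(all ⊤)  OUT=(all ⊤)
  B2:  IN=(all ⊤)  OUT={a:-2; rest ⊤}
  B3:  IN={a:-2; rest ⊤}  OUT={a:-2, b:-1; rest ⊤}
  B4:  IN={a:-2, b:-1; rest ⊤}  OUT={a:-2, b:-1, d:-3; rest ⊤}
  B5:  IN={a:-2, b:-1, d:-3; rest ⊤}  OUT={a:-2, b:-1, c:6, d:-3; rest ⊤}
  B6:  IN={a:-2; rest ⊤}  OUT={e:-2; rest ⊤}
  B7:  IN={e:-2; rest ⊤}  OUT={e:-2; rest ⊤}

Merge at B5: IN[B5] = OUT[B4] = {a: -2, b: -1, c: ⊤, d: -3, e: ⊤, f: ⊤}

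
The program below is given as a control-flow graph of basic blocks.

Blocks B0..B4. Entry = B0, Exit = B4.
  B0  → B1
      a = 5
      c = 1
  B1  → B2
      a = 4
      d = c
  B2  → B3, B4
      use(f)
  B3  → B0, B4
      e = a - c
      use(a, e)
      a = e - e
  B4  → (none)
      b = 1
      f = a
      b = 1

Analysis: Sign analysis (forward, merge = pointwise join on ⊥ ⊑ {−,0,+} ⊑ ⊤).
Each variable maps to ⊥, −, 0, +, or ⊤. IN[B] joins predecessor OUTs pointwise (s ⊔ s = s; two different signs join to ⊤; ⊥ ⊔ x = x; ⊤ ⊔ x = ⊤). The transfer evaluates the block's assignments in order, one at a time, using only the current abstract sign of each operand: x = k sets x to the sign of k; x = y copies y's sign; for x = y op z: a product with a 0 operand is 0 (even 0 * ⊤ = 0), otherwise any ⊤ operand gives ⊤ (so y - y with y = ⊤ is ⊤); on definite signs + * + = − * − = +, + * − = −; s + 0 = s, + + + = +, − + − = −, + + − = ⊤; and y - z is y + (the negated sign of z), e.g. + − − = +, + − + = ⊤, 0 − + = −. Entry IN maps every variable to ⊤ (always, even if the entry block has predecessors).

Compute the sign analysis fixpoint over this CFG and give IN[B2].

Converged values:
  B0:   IN=(all ⊤)   OUT={a:+, c:+; rest ⊤}
  B1:   IN={a:+, c:+; rest ⊤}   OUT={a:+, c:+, d:+; rest ⊤}
  B2:   IN={a:+, c:+, d:+; rest ⊤}   OUT={a:+, c:+, d:+; rest ⊤}
  B3:   IN={a:+, c:+, d:+; rest ⊤}   OUT={c:+, d:+; rest ⊤}
  B4:   IN={c:+, d:+; rest ⊤}   OUT={b:+, c:+, d:+; rest ⊤}

Merge at B2: IN[B2] = OUT[B1] = {a: +, b: ⊤, c: +, d: +, e: ⊤, f: ⊤}

Answer: {a: +, b: ⊤, c: +, d: +, e: ⊤, f: ⊤}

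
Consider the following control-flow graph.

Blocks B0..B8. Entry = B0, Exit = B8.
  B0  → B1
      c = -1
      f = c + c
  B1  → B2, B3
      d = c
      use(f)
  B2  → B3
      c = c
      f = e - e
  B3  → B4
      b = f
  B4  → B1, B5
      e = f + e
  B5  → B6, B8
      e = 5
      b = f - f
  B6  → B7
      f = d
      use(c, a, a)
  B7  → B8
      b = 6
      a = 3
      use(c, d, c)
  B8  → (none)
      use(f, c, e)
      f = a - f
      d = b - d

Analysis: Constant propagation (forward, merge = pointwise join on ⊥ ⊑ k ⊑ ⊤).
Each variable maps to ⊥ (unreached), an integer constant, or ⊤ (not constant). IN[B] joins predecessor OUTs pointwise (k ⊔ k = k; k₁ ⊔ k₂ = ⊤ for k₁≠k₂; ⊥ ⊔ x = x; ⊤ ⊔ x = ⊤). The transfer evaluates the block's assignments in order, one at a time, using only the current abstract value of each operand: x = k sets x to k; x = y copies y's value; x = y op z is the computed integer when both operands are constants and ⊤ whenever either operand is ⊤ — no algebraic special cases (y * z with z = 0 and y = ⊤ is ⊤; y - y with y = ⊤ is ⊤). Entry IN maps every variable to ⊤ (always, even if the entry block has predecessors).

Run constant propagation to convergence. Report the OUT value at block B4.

Answer: {a: ⊤, b: ⊤, c: -1, d: -1, e: ⊤, f: ⊤}

Trace:
Fixpoint table:
  B0:   IN=(all ⊤)   OUT={c:-1, f:-2; rest ⊤}
  B1:   IN={c:-1; rest ⊤}   OUT={c:-1, d:-1; rest ⊤}
  B2:   IN={c:-1, d:-1; rest ⊤}   OUT={c:-1, d:-1; rest ⊤}
  B3:   IN={c:-1, d:-1; rest ⊤}   OUT={c:-1, d:-1; rest ⊤}
  B4:   IN={c:-1, d:-1; rest ⊤}   OUT={c:-1, d:-1; rest ⊤}
  B5:   IN={c:-1, d:-1; rest ⊤}   OUT={c:-1, d:-1, e:5; rest ⊤}
  B6:   IN={c:-1, d:-1, e:5; rest ⊤}   OUT={c:-1, d:-1, e:5, f:-1; rest ⊤}
  B7:   IN={c:-1, d:-1, e:5, f:-1; rest ⊤}   OUT={a:3, b:6, c:-1, d:-1, e:5, f:-1; rest ⊤}
  B8:   IN={c:-1, d:-1, e:5; rest ⊤}   OUT={c:-1, e:5; rest ⊤}

Merge at B4: IN[B4] = OUT[B3] = {a: ⊤, b: ⊤, c: -1, d: -1, e: ⊤, f: ⊤}
Applying B4's transfer function to that IN value gives OUT[B4] (row B4 above).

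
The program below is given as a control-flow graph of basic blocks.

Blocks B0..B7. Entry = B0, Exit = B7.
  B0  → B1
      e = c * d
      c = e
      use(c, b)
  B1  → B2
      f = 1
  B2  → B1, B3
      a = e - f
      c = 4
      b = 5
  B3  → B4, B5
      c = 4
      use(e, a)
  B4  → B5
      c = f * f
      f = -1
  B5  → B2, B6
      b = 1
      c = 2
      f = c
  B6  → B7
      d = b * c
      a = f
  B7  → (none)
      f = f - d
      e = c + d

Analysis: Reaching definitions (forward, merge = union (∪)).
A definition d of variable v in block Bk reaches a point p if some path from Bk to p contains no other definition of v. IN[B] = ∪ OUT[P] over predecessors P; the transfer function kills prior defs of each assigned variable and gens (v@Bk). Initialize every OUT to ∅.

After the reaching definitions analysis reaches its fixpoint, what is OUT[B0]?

Answer: {c@B0, e@B0}

Working:
Converged values:
  B0:  IN={}  OUT={c@B0, e@B0}
  B1:  IN={a@B2, b@B2, c@B0, c@B2, e@B0, f@B1, f@B5}  OUT={a@B2, b@B2, c@B0, c@B2, e@B0, f@B1}
  B2:  IN={a@B2, b@B2, b@B5, c@B0, c@B2, c@B5, e@B0, f@B1, f@B5}  OUT={a@B2, b@B2, c@B2, e@B0, f@B1, f@B5}
  B3:  IN={a@B2, b@B2, c@B2, e@B0, f@B1, f@B5}  OUT={a@B2, b@B2, c@B3, e@B0, f@B1, f@B5}
  B4:  IN={a@B2, b@B2, c@B3, e@B0, f@B1, f@B5}  OUT={a@B2, b@B2, c@B4, e@B0, f@B4}
  B5:  IN={a@B2, b@B2, c@B3, c@B4, e@B0, f@B1, f@B4, f@B5}  OUT={a@B2, b@B5, c@B5, e@B0, f@B5}
  B6:  IN={a@B2, b@B5, c@B5, e@B0, f@B5}  OUT={a@B6, b@B5, c@B5, d@B6, e@B0, f@B5}
  B7:  IN={a@B6, b@B5, c@B5, d@B6, e@B0, f@B5}  OUT={a@B6, b@B5, c@B5, d@B6, e@B7, f@B7}

B0 is the boundary node: IN[B0] = {}
Applying B0's transfer function to that IN value gives OUT[B0] (row B0 above).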